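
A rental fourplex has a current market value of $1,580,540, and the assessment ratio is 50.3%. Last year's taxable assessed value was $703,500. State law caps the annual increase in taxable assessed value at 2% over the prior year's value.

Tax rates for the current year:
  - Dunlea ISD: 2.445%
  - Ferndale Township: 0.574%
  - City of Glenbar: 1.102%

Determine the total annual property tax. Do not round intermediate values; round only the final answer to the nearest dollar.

$29,571

Uncapped assessed value = $1,580,540 × 0.503 = $795,011.62
Cap limit = $703,500 × 1.02 = $717,570
Taxable assessed value = min($795,011.62, $717,570) = $717,570 (cap binds)
Dunlea ISD: $717,570 × 0.02445 = $17,544.5865
Ferndale Township: $717,570 × 0.00574 = $4,118.8518
City of Glenbar: $717,570 × 0.01102 = $7,907.6214
Total = $29,571.0597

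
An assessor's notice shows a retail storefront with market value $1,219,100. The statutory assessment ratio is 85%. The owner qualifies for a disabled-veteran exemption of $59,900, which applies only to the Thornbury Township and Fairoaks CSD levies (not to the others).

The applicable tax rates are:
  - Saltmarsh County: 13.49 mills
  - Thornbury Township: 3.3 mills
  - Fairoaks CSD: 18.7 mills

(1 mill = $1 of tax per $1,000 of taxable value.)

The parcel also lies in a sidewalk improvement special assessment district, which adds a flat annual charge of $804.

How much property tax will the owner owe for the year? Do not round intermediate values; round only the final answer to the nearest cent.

Assessed value = $1,219,100 × 0.85 = $1,036,235
Saltmarsh County: $1,036,235 × 0.01349 = $13,978.81015
Thornbury Township: ($1,036,235 − $59,900) × 0.0033 = $976,335 × 0.0033 = $3,221.9055
Fairoaks CSD: ($1,036,235 − $59,900) × 0.0187 = $976,335 × 0.0187 = $18,257.4645
Levies subtotal = $35,458.18015
Total = $35,458.18015 + $804 = $36,262.18015

$36,262.18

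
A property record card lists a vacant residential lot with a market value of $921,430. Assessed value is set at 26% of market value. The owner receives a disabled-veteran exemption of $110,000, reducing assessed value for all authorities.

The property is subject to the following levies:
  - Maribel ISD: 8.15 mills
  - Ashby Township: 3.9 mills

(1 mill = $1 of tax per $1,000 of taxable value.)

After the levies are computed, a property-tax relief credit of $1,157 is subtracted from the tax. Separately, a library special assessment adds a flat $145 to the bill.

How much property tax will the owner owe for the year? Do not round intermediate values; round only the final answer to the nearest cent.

Assessed value = $921,430 × 0.26 = $239,571.8
Taxable value = $239,571.8 − $110,000 = $129,571.8
Maribel ISD: $129,571.8 × 0.00815 = $1,056.01017
Ashby Township: $129,571.8 × 0.0039 = $505.33002
Levies subtotal = $1,561.34019
After credit = $1,561.34019 − $1,157 = $404.34019
Total = $404.34019 + $145 = $549.34019

$549.34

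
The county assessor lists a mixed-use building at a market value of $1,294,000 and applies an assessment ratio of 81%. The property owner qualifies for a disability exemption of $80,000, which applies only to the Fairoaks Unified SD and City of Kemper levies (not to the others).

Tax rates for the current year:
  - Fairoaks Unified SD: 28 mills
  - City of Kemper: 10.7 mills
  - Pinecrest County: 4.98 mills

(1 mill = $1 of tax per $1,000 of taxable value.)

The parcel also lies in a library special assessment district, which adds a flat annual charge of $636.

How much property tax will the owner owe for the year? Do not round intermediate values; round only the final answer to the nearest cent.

$43,322.76

Assessed value = $1,294,000 × 0.81 = $1,048,140
Fairoaks Unified SD: ($1,048,140 − $80,000) × 0.028 = $968,140 × 0.028 = $27,107.92
City of Kemper: ($1,048,140 − $80,000) × 0.0107 = $968,140 × 0.0107 = $10,359.098
Pinecrest County: $1,048,140 × 0.00498 = $5,219.7372
Levies subtotal = $42,686.7552
Total = $42,686.7552 + $636 = $43,322.7552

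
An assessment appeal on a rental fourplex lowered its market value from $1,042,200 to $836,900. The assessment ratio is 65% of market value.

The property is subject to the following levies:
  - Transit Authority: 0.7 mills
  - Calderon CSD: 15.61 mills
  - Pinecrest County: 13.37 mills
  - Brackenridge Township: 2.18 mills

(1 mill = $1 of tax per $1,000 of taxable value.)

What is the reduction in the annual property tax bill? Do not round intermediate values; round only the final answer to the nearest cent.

$4,251.56

Old assessed value = $1,042,200 × 0.65 = $677,430
New assessed value = $836,900 × 0.65 = $543,985
Combined rate = 0.0007 + 0.01561 + 0.01337 + 0.00218 = 0.03186
Old tax = $677,430 × 0.03186 = $21,582.9198
New tax = $543,985 × 0.03186 = $17,331.3621
Reduction = $21,582.9198 − $17,331.3621 = $4,251.5577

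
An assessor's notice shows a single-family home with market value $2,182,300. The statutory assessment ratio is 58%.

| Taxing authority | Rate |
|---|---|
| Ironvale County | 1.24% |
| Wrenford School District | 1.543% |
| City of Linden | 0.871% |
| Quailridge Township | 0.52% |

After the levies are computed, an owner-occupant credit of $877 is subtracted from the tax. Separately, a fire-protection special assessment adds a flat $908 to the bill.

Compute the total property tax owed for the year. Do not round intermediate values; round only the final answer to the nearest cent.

$52,862.74

Assessed value = $2,182,300 × 0.58 = $1,265,734
Ironvale County: $1,265,734 × 0.0124 = $15,695.1016
Wrenford School District: $1,265,734 × 0.01543 = $19,530.27562
City of Linden: $1,265,734 × 0.00871 = $11,024.54314
Quailridge Township: $1,265,734 × 0.0052 = $6,581.8168
Levies subtotal = $52,831.73716
After credit = $52,831.73716 − $877 = $51,954.73716
Total = $51,954.73716 + $908 = $52,862.73716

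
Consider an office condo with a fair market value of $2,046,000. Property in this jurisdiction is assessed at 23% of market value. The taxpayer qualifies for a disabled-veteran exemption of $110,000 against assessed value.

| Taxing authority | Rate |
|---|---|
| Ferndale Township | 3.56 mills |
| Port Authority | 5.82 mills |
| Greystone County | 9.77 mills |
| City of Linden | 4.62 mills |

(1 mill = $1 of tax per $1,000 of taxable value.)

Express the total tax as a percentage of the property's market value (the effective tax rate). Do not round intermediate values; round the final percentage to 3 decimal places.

Assessed value = $2,046,000 × 0.23 = $470,580
Taxable value = $470,580 − $110,000 = $360,580
Ferndale Township: $360,580 × 0.00356 = $1,283.6648
Port Authority: $360,580 × 0.00582 = $2,098.5756
Greystone County: $360,580 × 0.00977 = $3,522.8666
City of Linden: $360,580 × 0.00462 = $1,665.8796
Total tax = $8,570.9866
Effective rate = $8,570.9866 ÷ $2,046,000 = 0.419% of market value

0.419%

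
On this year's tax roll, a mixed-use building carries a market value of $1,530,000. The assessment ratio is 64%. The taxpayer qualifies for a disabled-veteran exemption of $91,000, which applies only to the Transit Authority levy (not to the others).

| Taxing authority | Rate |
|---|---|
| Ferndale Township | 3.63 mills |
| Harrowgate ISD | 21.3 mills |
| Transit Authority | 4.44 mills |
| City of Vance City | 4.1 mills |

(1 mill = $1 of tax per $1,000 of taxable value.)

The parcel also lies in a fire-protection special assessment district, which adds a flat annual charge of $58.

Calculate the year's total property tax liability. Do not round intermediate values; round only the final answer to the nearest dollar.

Assessed value = $1,530,000 × 0.64 = $979,200
Ferndale Township: $979,200 × 0.00363 = $3,554.496
Harrowgate ISD: $979,200 × 0.0213 = $20,856.96
Transit Authority: ($979,200 − $91,000) × 0.00444 = $888,200 × 0.00444 = $3,943.608
City of Vance City: $979,200 × 0.0041 = $4,014.72
Levies subtotal = $32,369.784
Total = $32,369.784 + $58 = $32,427.784

$32,428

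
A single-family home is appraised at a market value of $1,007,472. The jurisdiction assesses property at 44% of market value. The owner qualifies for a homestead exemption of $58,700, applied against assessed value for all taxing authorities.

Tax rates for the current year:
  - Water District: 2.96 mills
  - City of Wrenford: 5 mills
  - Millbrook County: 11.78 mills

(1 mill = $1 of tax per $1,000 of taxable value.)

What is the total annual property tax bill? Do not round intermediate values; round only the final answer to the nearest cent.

$7,591.76

Assessed value = $1,007,472 × 0.44 = $443,287.68
Taxable value = $443,287.68 − $58,700 = $384,587.68
Water District: $384,587.68 × 0.00296 = $1,138.3795328
City of Wrenford: $384,587.68 × 0.005 = $1,922.9384
Millbrook County: $384,587.68 × 0.01178 = $4,530.4428704
Total = $1,138.3795328 + $1,922.9384 + $4,530.4428704 = $7,591.7608032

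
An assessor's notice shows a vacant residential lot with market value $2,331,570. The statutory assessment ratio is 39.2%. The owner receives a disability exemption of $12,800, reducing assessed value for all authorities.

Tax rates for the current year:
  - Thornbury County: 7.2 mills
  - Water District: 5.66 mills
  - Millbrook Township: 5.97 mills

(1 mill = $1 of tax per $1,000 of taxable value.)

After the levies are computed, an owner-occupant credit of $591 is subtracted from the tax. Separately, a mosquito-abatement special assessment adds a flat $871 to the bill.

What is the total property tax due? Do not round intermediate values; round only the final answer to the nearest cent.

$17,249.13

Assessed value = $2,331,570 × 0.392 = $913,975.44
Taxable value = $913,975.44 − $12,800 = $901,175.44
Thornbury County: $901,175.44 × 0.0072 = $6,488.463168
Water District: $901,175.44 × 0.00566 = $5,100.6529904
Millbrook Township: $901,175.44 × 0.00597 = $5,380.0173768
Levies subtotal = $16,969.1335352
After credit = $16,969.1335352 − $591 = $16,378.1335352
Total = $16,378.1335352 + $871 = $17,249.1335352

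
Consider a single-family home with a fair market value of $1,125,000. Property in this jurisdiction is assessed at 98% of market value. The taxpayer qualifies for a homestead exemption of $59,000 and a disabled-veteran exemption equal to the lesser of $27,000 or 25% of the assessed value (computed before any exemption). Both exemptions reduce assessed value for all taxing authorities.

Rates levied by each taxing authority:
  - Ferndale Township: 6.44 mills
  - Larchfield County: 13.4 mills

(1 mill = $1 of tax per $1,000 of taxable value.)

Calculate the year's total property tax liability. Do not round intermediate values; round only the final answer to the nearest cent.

Assessed value = $1,125,000 × 0.98 = $1,102,500
Disabled-veteran exemption = min($27,000, 25% × $1,102,500) = min($27,000, $275,625) = $27,000 (dollar cap binds)
Taxable value = $1,102,500 − $59,000 − $27,000 = $1,016,500
Ferndale Township: $1,016,500 × 0.00644 = $6,546.26
Larchfield County: $1,016,500 × 0.0134 = $13,621.1
Total = $20,167.36

$20,167.36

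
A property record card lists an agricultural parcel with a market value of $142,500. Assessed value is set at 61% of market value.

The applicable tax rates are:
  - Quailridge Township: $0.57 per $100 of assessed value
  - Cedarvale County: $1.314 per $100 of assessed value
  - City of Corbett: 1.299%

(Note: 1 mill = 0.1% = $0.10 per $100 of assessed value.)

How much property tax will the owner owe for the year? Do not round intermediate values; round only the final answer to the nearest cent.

$2,766.82

Assessed value = $142,500 × 0.61 = $86,925
Quailridge Township: $86,925 × 0.0057 = $495.4725
Cedarvale County: $86,925 × 0.01314 = $1,142.1945
City of Corbett: $86,925 × 0.01299 = $1,129.15575
Total = $2,766.82275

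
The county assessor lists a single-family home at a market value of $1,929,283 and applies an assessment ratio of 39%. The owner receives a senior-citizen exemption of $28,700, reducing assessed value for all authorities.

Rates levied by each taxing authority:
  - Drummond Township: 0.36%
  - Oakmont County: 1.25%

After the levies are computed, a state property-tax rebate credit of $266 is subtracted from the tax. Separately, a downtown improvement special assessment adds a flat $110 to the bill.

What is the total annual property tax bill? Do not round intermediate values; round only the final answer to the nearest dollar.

$11,496

Assessed value = $1,929,283 × 0.39 = $752,420.37
Taxable value = $752,420.37 − $28,700 = $723,720.37
Drummond Township: $723,720.37 × 0.0036 = $2,605.393332
Oakmont County: $723,720.37 × 0.0125 = $9,046.504625
Levies subtotal = $11,651.897957
After credit = $11,651.897957 − $266 = $11,385.897957
Total = $11,385.897957 + $110 = $11,495.897957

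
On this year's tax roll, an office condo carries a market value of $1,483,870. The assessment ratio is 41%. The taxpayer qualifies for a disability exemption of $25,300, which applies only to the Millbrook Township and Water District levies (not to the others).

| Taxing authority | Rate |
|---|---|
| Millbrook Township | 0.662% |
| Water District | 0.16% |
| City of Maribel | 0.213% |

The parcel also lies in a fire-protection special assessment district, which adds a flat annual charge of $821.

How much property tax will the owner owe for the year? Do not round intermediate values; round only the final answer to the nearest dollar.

Assessed value = $1,483,870 × 0.41 = $608,386.7
Millbrook Township: ($608,386.7 − $25,300) × 0.00662 = $583,086.7 × 0.00662 = $3,860.033954
Water District: ($608,386.7 − $25,300) × 0.0016 = $583,086.7 × 0.0016 = $932.93872
City of Maribel: $608,386.7 × 0.00213 = $1,295.863671
Levies subtotal = $6,088.836345
Total = $6,088.836345 + $821 = $6,909.836345

$6,910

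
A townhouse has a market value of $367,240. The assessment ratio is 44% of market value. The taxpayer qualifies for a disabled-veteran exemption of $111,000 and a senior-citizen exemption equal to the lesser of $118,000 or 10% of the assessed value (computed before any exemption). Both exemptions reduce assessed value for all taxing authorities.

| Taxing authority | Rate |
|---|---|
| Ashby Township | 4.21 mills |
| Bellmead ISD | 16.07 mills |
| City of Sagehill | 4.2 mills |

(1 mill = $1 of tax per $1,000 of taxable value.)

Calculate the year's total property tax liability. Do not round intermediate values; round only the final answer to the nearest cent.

Assessed value = $367,240 × 0.44 = $161,585.6
Senior-citizen exemption = min($118,000, 10% × $161,585.6) = min($118,000, $16,158.56) = $16,158.56 (percentage binds)
Taxable value = $161,585.6 − $111,000 − $16,158.56 = $34,427.04
Ashby Township: $34,427.04 × 0.00421 = $144.9378384
Bellmead ISD: $34,427.04 × 0.01607 = $553.2425328
City of Sagehill: $34,427.04 × 0.0042 = $144.593568
Total = $842.7739392

$842.77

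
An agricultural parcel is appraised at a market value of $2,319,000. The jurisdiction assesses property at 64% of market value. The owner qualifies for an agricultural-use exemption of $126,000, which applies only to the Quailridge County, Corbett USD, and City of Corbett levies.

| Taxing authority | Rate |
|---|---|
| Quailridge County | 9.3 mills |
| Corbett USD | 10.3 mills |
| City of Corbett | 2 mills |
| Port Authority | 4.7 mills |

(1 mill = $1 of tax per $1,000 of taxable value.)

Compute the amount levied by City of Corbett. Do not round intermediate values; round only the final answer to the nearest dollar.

$2,716

Assessed value = $2,319,000 × 0.64 = $1,484,160
City of Corbett taxable value = $1,484,160 − $126,000 = $1,358,160
City of Corbett levy = $1,358,160 × 0.002 = $2,716.32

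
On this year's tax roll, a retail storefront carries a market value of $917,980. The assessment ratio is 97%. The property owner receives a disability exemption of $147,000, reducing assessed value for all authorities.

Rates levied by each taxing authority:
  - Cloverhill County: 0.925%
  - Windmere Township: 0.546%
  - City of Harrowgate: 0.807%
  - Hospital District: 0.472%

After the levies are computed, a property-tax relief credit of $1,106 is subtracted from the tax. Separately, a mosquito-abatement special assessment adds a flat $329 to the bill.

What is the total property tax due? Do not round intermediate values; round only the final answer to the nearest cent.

$19,667.62

Assessed value = $917,980 × 0.97 = $890,440.6
Taxable value = $890,440.6 − $147,000 = $743,440.6
Cloverhill County: $743,440.6 × 0.00925 = $6,876.82555
Windmere Township: $743,440.6 × 0.00546 = $4,059.185676
City of Harrowgate: $743,440.6 × 0.00807 = $5,999.565642
Hospital District: $743,440.6 × 0.00472 = $3,509.039632
Levies subtotal = $20,444.6165
After credit = $20,444.6165 − $1,106 = $19,338.6165
Total = $19,338.6165 + $329 = $19,667.6165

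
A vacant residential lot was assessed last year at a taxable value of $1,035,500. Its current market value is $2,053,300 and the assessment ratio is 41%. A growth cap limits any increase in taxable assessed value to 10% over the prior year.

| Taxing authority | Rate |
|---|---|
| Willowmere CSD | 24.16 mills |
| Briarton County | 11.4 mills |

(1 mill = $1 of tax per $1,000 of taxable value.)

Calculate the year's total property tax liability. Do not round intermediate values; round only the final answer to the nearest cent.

Uncapped assessed value = $2,053,300 × 0.41 = $841,853
Cap limit = $1,035,500 × 1.1 = $1,139,050
Taxable assessed value = min($841,853, $1,139,050) = $841,853 (cap does not bind)
Willowmere CSD: $841,853 × 0.02416 = $20,339.16848
Briarton County: $841,853 × 0.0114 = $9,597.1242
Total = $29,936.29268

$29,936.29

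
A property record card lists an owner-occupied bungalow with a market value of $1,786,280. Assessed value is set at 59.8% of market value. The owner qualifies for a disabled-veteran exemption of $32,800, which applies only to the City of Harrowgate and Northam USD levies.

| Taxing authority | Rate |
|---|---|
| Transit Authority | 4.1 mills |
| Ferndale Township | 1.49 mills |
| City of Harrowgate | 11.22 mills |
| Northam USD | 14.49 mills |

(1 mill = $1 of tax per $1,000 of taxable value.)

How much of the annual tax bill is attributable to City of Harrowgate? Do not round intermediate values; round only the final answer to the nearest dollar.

Assessed value = $1,786,280 × 0.598 = $1,068,195.44
City of Harrowgate taxable value = $1,068,195.44 − $32,800 = $1,035,395.44
City of Harrowgate levy = $1,035,395.44 × 0.01122 = $11,617.1368368

$11,617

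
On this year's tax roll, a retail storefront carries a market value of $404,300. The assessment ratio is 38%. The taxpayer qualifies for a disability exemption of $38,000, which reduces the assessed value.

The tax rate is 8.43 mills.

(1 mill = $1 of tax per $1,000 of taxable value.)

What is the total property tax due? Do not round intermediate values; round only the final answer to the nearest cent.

Assessed value = $404,300 × 0.38 = $153,634
Taxable value = $153,634 − $38,000 = $115,634
Tax = $115,634 × 0.00843 = $974.79462

$974.79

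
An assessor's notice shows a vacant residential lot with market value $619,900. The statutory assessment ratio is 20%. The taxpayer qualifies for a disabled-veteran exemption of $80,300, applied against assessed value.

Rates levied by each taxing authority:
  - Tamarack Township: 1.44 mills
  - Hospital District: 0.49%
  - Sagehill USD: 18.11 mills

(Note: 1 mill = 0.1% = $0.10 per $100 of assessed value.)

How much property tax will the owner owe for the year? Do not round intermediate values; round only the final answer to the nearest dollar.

$1,068

Assessed value = $619,900 × 0.2 = $123,980
Taxable value = $123,980 − $80,300 = $43,680
Tamarack Township: $43,680 × 0.00144 = $62.8992
Hospital District: $43,680 × 0.0049 = $214.032
Sagehill USD: $43,680 × 0.01811 = $791.0448
Total = $1,067.976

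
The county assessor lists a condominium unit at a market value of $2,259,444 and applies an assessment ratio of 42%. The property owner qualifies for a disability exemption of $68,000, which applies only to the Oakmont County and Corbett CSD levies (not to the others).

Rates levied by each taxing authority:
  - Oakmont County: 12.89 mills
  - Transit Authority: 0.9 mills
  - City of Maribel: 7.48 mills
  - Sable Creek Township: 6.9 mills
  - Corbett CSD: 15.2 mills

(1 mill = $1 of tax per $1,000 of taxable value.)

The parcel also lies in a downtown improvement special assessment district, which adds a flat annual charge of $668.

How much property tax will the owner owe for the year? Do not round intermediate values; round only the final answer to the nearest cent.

Assessed value = $2,259,444 × 0.42 = $948,966.48
Oakmont County: ($948,966.48 − $68,000) × 0.01289 = $880,966.48 × 0.01289 = $11,355.6579272
Transit Authority: $948,966.48 × 0.0009 = $854.069832
City of Maribel: $948,966.48 × 0.00748 = $7,098.2692704
Sable Creek Township: $948,966.48 × 0.0069 = $6,547.868712
Corbett CSD: ($948,966.48 − $68,000) × 0.0152 = $880,966.48 × 0.0152 = $13,390.690496
Levies subtotal = $39,246.5562376
Total = $39,246.5562376 + $668 = $39,914.5562376

$39,914.56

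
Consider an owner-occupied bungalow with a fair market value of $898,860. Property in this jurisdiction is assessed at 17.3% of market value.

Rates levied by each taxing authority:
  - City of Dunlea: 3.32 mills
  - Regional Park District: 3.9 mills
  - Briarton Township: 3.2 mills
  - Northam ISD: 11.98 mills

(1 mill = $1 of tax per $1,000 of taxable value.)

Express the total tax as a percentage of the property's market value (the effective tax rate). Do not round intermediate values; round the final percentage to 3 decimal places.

Assessed value = $898,860 × 0.173 = $155,502.78
City of Dunlea: $155,502.78 × 0.00332 = $516.2692296
Regional Park District: $155,502.78 × 0.0039 = $606.460842
Briarton Township: $155,502.78 × 0.0032 = $497.608896
Northam ISD: $155,502.78 × 0.01198 = $1,862.9233044
Total tax = $3,483.262272
Effective rate = $3,483.262272 ÷ $898,860 = 0.388% of market value

0.388%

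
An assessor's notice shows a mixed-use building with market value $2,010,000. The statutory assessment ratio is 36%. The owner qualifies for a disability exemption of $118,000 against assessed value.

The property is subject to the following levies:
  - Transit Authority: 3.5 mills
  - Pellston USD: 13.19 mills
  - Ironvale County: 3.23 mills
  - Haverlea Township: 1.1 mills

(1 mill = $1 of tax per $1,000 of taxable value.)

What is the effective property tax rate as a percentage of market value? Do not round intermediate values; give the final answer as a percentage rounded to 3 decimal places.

Assessed value = $2,010,000 × 0.36 = $723,600
Taxable value = $723,600 − $118,000 = $605,600
Transit Authority: $605,600 × 0.0035 = $2,119.6
Pellston USD: $605,600 × 0.01319 = $7,987.864
Ironvale County: $605,600 × 0.00323 = $1,956.088
Haverlea Township: $605,600 × 0.0011 = $666.16
Total tax = $12,729.712
Effective rate = $12,729.712 ÷ $2,010,000 = 0.633% of market value

0.633%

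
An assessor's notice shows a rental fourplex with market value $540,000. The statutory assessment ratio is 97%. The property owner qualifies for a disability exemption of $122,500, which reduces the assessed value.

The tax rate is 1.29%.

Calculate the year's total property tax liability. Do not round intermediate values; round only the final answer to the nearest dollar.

Assessed value = $540,000 × 0.97 = $523,800
Taxable value = $523,800 − $122,500 = $401,300
Tax = $401,300 × 0.0129 = $5,176.77

$5,177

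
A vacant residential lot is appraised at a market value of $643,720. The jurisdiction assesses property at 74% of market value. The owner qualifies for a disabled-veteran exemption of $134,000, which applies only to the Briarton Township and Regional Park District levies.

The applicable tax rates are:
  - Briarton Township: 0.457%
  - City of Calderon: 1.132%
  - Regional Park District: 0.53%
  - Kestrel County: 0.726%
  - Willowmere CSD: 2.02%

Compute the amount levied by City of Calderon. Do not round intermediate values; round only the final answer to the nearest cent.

Assessed value = $643,720 × 0.74 = $476,352.8
City of Calderon taxable value = $476,352.8 (exemption does not apply)
City of Calderon levy = $476,352.8 × 0.01132 = $5,392.313696

$5,392.31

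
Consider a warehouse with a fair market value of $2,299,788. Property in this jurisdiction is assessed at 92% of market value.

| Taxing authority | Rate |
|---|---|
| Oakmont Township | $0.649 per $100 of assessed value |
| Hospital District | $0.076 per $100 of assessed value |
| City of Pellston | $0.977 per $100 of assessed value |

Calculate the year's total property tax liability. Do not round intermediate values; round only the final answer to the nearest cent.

Assessed value = $2,299,788 × 0.92 = $2,115,804.96
Oakmont Township: $2,115,804.96 × 0.00649 = $13,731.5741904
Hospital District: $2,115,804.96 × 0.00076 = $1,608.0117696
City of Pellston: $2,115,804.96 × 0.00977 = $20,671.4144592
Total = $13,731.5741904 + $1,608.0117696 + $20,671.4144592 = $36,011.0004192

$36,011.00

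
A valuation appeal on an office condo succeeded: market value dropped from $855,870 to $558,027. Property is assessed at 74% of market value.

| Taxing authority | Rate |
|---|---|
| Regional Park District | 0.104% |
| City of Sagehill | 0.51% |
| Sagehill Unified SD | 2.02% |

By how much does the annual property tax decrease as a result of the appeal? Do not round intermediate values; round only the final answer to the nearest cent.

$5,805.44

Old assessed value = $855,870 × 0.74 = $633,343.8
New assessed value = $558,027 × 0.74 = $412,939.98
Combined rate = 0.00104 + 0.0051 + 0.0202 = 0.02634
Old tax = $633,343.8 × 0.02634 = $16,682.275692
New tax = $412,939.98 × 0.02634 = $10,876.8390732
Reduction = $16,682.275692 − $10,876.8390732 = $5,805.4366188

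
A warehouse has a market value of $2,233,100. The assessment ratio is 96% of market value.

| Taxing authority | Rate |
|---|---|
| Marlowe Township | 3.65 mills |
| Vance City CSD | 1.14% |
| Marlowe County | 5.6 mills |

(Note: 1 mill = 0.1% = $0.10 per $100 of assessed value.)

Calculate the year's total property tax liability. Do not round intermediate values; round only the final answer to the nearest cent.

Assessed value = $2,233,100 × 0.96 = $2,143,776
Marlowe Township: $2,143,776 × 0.00365 = $7,824.7824
Vance City CSD: $2,143,776 × 0.0114 = $24,439.0464
Marlowe County: $2,143,776 × 0.0056 = $12,005.1456
Total = $44,268.9744

$44,268.97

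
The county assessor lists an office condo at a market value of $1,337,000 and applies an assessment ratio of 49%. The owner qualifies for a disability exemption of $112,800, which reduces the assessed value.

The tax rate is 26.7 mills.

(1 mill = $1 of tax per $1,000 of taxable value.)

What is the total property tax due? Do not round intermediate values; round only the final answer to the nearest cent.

Assessed value = $1,337,000 × 0.49 = $655,130
Taxable value = $655,130 − $112,800 = $542,330
Tax = $542,330 × 0.0267 = $14,480.211

$14,480.21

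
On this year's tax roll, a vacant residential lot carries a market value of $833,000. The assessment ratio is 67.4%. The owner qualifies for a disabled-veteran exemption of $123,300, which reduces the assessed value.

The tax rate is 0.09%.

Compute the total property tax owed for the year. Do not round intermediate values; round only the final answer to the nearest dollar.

$394

Assessed value = $833,000 × 0.674 = $561,442
Taxable value = $561,442 − $123,300 = $438,142
Tax = $438,142 × 0.0009 = $394.3278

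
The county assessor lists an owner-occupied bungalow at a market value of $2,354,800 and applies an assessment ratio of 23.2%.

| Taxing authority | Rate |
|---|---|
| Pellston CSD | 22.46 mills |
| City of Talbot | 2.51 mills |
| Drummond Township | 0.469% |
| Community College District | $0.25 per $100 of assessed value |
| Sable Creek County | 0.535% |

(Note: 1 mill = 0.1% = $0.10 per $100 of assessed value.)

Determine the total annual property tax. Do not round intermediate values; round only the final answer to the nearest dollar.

$20,492

Assessed value = $2,354,800 × 0.232 = $546,313.6
Pellston CSD: $546,313.6 × 0.02246 = $12,270.203456
City of Talbot: $546,313.6 × 0.00251 = $1,371.247136
Drummond Township: $546,313.6 × 0.00469 = $2,562.210784
Community College District: $546,313.6 × 0.0025 = $1,365.784
Sable Creek County: $546,313.6 × 0.00535 = $2,922.77776
Total = $20,492.223136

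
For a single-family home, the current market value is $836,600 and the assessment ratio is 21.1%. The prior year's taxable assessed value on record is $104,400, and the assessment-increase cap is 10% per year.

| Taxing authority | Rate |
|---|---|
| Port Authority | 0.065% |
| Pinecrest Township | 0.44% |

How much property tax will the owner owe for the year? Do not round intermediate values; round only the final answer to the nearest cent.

Uncapped assessed value = $836,600 × 0.211 = $176,522.6
Cap limit = $104,400 × 1.1 = $114,840
Taxable assessed value = min($176,522.6, $114,840) = $114,840 (cap binds)
Port Authority: $114,840 × 0.00065 = $74.646
Pinecrest Township: $114,840 × 0.0044 = $505.296
Total = $579.942

$579.94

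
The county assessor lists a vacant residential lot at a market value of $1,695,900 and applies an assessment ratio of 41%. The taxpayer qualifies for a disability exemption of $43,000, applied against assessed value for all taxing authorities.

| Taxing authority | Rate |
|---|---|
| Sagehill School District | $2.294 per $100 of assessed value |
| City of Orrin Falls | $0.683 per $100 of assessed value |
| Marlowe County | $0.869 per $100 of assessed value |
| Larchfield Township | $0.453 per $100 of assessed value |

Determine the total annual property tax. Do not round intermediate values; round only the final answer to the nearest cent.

Assessed value = $1,695,900 × 0.41 = $695,319
Taxable value = $695,319 − $43,000 = $652,319
Sagehill School District: $652,319 × 0.02294 = $14,964.19786
City of Orrin Falls: $652,319 × 0.00683 = $4,455.33877
Marlowe County: $652,319 × 0.00869 = $5,668.65211
Larchfield Township: $652,319 × 0.00453 = $2,955.00507
Total = $14,964.19786 + $4,455.33877 + $5,668.65211 + $2,955.00507 = $28,043.19381

$28,043.19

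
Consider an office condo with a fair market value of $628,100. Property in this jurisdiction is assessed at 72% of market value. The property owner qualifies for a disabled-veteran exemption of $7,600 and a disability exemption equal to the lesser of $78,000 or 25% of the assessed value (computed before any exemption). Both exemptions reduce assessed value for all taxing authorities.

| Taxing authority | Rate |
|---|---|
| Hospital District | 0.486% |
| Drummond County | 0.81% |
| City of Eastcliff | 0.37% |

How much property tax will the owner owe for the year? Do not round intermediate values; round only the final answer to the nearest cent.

$6,108.09

Assessed value = $628,100 × 0.72 = $452,232
Disability exemption = min($78,000, 25% × $452,232) = min($78,000, $113,058) = $78,000 (dollar cap binds)
Taxable value = $452,232 − $7,600 − $78,000 = $366,632
Hospital District: $366,632 × 0.00486 = $1,781.83152
Drummond County: $366,632 × 0.0081 = $2,969.7192
City of Eastcliff: $366,632 × 0.0037 = $1,356.5384
Total = $6,108.08912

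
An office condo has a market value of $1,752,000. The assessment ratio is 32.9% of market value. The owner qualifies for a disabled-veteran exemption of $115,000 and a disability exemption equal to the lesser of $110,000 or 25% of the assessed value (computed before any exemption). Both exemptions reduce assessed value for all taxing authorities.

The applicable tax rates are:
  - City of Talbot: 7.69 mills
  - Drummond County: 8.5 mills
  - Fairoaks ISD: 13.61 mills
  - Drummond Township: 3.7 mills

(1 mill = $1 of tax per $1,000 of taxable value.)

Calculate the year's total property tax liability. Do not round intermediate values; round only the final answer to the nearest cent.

$11,772.17

Assessed value = $1,752,000 × 0.329 = $576,408
Disability exemption = min($110,000, 25% × $576,408) = min($110,000, $144,102) = $110,000 (dollar cap binds)
Taxable value = $576,408 − $115,000 − $110,000 = $351,408
City of Talbot: $351,408 × 0.00769 = $2,702.32752
Drummond County: $351,408 × 0.0085 = $2,986.968
Fairoaks ISD: $351,408 × 0.01361 = $4,782.66288
Drummond Township: $351,408 × 0.0037 = $1,300.2096
Total = $11,772.168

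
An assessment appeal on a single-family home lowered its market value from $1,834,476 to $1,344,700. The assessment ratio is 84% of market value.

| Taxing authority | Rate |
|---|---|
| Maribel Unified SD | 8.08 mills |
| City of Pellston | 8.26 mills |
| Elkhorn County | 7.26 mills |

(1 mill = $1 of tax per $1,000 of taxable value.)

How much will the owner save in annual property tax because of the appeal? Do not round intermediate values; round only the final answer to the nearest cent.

Old assessed value = $1,834,476 × 0.84 = $1,540,959.84
New assessed value = $1,344,700 × 0.84 = $1,129,548
Combined rate = 0.00808 + 0.00826 + 0.00726 = 0.0236
Old tax = $1,540,959.84 × 0.0236 = $36,366.652224
New tax = $1,129,548 × 0.0236 = $26,657.3328
Reduction = $36,366.652224 − $26,657.3328 = $9,709.319424

$9,709.32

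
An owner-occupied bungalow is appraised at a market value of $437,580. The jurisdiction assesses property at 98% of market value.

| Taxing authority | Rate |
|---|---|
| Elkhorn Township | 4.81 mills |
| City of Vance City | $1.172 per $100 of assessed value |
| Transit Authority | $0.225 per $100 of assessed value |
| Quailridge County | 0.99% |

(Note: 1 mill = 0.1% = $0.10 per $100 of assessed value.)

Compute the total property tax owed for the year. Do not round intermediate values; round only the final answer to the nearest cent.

Assessed value = $437,580 × 0.98 = $428,828.4
Elkhorn Township: $428,828.4 × 0.00481 = $2,062.664604
City of Vance City: $428,828.4 × 0.01172 = $5,025.868848
Transit Authority: $428,828.4 × 0.00225 = $964.8639
Quailridge County: $428,828.4 × 0.0099 = $4,245.40116
Total = $12,298.798512

$12,298.80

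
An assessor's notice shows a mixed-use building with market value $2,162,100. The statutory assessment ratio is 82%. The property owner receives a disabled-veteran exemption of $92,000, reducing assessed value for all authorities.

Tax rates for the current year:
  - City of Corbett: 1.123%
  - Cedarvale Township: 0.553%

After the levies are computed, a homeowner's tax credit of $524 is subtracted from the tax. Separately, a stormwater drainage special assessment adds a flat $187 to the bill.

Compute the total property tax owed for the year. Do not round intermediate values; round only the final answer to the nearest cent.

Assessed value = $2,162,100 × 0.82 = $1,772,922
Taxable value = $1,772,922 − $92,000 = $1,680,922
City of Corbett: $1,680,922 × 0.01123 = $18,876.75406
Cedarvale Township: $1,680,922 × 0.00553 = $9,295.49866
Levies subtotal = $28,172.25272
After credit = $28,172.25272 − $524 = $27,648.25272
Total = $27,648.25272 + $187 = $27,835.25272

$27,835.25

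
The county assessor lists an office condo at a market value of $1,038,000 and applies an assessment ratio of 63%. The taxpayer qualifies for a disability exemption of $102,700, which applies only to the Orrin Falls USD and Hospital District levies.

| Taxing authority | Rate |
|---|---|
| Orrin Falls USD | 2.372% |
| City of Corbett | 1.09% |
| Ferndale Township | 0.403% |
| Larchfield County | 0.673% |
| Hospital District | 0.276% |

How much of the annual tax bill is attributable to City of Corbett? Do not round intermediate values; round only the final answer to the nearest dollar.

$7,128

Assessed value = $1,038,000 × 0.63 = $653,940
City of Corbett taxable value = $653,940 (exemption does not apply)
City of Corbett levy = $653,940 × 0.0109 = $7,127.946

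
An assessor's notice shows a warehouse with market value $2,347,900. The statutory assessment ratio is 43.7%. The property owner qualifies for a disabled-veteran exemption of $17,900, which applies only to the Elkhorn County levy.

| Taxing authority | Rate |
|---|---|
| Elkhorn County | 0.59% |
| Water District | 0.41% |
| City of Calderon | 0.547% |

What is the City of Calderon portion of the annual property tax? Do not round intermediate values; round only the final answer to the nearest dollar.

$5,612

Assessed value = $2,347,900 × 0.437 = $1,026,032.3
City of Calderon taxable value = $1,026,032.3 (exemption does not apply)
City of Calderon levy = $1,026,032.3 × 0.00547 = $5,612.396681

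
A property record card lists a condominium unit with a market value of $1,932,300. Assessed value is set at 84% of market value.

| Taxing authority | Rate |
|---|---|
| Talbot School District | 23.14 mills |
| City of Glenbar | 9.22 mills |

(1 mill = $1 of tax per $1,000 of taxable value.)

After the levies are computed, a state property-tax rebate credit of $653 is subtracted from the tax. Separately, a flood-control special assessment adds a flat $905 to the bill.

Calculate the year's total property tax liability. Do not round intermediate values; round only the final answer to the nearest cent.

$52,776.55

Assessed value = $1,932,300 × 0.84 = $1,623,132
Talbot School District: $1,623,132 × 0.02314 = $37,559.27448
City of Glenbar: $1,623,132 × 0.00922 = $14,965.27704
Levies subtotal = $52,524.55152
After credit = $52,524.55152 − $653 = $51,871.55152
Total = $51,871.55152 + $905 = $52,776.55152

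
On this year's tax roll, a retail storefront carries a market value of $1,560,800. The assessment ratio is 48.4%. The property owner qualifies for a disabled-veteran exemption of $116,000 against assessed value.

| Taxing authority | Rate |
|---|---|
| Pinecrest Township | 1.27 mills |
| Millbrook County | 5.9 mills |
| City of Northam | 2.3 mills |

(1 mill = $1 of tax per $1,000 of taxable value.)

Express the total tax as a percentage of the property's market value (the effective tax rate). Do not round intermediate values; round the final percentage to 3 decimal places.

Assessed value = $1,560,800 × 0.484 = $755,427.2
Taxable value = $755,427.2 − $116,000 = $639,427.2
Pinecrest Township: $639,427.2 × 0.00127 = $812.072544
Millbrook County: $639,427.2 × 0.0059 = $3,772.62048
City of Northam: $639,427.2 × 0.0023 = $1,470.68256
Total tax = $6,055.375584
Effective rate = $6,055.375584 ÷ $1,560,800 = 0.388% of market value

0.388%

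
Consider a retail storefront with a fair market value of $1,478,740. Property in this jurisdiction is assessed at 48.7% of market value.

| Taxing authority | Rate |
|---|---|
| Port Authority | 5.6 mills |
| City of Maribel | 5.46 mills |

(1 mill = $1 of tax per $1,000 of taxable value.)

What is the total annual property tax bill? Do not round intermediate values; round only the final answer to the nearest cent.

$7,964.82

Assessed value = $1,478,740 × 0.487 = $720,146.38
Port Authority: $720,146.38 × 0.0056 = $4,032.819728
City of Maribel: $720,146.38 × 0.00546 = $3,931.9992348
Total = $4,032.819728 + $3,931.9992348 = $7,964.8189628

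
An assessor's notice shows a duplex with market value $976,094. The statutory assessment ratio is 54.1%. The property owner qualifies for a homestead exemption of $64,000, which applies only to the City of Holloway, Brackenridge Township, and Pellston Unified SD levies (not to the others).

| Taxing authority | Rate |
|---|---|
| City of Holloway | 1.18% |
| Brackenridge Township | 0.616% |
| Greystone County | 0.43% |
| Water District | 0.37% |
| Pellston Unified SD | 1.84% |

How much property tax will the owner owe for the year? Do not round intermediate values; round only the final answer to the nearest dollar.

$21,098

Assessed value = $976,094 × 0.541 = $528,066.854
City of Holloway: ($528,066.854 − $64,000) × 0.0118 = $464,066.854 × 0.0118 = $5,475.9888772
Brackenridge Township: ($528,066.854 − $64,000) × 0.00616 = $464,066.854 × 0.00616 = $2,858.65182064
Greystone County: $528,066.854 × 0.0043 = $2,270.6874722
Water District: $528,066.854 × 0.0037 = $1,953.8473598
Pellston Unified SD: ($528,066.854 − $64,000) × 0.0184 = $464,066.854 × 0.0184 = $8,538.8301136
Total = $21,098.00564344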